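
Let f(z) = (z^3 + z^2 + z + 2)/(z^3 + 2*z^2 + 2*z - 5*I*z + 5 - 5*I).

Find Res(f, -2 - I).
Write f(z) = P(z)/Q(z) with P(z) = z^3 + z^2 + z + 2 and Q(z) = z^3 + 2*z^2 + 2*z - 5*I*z + 5 - 5*I.
The denominator factors as Q(z) = (z + 1 + I)*(z + 2 + I)*(z - 1 - 2*I), so z = -2 - I is a simple zero of Q and P is analytic there; z = -2 - I is therefore a simple pole and
  Res(f, z₀) = P(z₀)/Q'(z₀).

Q'(z) = 3*z^2 + 4*z + 2 - 5*I, so Q'(-2 - I) = 3 + 3*I.
P(-2 - I) = 1 - 8*I.

Res(f, -2 - I) = (1 - 8*I)/(3 + 3*I) = -7/6 - 3*I/2

Final answer: -7/6 - 3*I/2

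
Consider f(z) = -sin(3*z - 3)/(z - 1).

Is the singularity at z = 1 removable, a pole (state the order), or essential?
removable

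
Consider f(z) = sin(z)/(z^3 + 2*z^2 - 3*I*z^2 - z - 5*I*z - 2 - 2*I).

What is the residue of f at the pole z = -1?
Write f(z) = P(z)/Q(z) with P(z) = sin(z) and Q(z) = z^3 + 2*z^2 - 3*I*z^2 - z - 5*I*z - 2 - 2*I.
The denominator factors as Q(z) = (z - 2*I)*(z + 1)*(z + 1 - I), so z = -1 is a simple zero of Q and P is analytic there; z = -1 is therefore a simple pole and
  Res(f, z₀) = P(z₀)/Q'(z₀).

Q'(z) = 3*z^2 + 4*z - 6*I*z - 1 - 5*I, so Q'(-1) = -2 + I.
P(-1) = -sin(1).

Res(f, -1) = (-sin(1))/(-2 + I) = (2/5 + I/5)*sin(1)

Final answer: (2/5 + I/5)*sin(1)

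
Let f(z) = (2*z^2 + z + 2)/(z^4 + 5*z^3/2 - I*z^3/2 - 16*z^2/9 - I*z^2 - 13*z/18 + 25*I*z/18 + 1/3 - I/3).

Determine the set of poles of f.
{-3, -1/2 + I/2, 1/3, 2/3}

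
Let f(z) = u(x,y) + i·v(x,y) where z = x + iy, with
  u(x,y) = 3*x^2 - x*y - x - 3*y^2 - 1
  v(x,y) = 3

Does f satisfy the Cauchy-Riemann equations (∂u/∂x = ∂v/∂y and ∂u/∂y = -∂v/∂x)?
∂u/∂x = 6*x - y - 1
∂v/∂y = 0
∂u/∂y = -x - 6*y
∂v/∂x = 0
∂u/∂x ≠ ∂v/∂y and ∂u/∂y ≠ -∂v/∂x; the Cauchy-Riemann equations are not satisfied, so f is not analytic.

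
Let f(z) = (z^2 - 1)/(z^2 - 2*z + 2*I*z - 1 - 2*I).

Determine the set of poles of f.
{-I, 2 - I}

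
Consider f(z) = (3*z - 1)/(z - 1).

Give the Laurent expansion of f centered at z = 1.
2/(z - 1) + 3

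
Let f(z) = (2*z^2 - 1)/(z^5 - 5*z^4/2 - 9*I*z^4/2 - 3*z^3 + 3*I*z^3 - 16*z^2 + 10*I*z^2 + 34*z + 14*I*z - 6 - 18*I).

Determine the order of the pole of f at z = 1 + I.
Factor the denominator:
  z^5 - 5*z^4/2 - 9*I*z^4/2 - 3*z^3 + 3*I*z^3 - 16*z^2 + 10*I*z^2 + 34*z + 14*I*z - 6 - 18*I = (z - 1 - I)^3*(z + 3/2 + 3*I/2)*(z - 1 - 3*I)

The numerator P(z) = 2*z^2 - 1 has P(1 + I) = -1 + 4*I ≠ 0, so no factor of (z - 1 - I) cancels.
Near z = 1 + I we can therefore write f(z) = g(z)/(z - 1 - I)^3 with g analytic at 1 + I and g(1 + I) ≠ 0 (g is the numerator divided by the remaining denominator factors).

Hence z = 1 + I is a pole of order 3.

Final answer: 3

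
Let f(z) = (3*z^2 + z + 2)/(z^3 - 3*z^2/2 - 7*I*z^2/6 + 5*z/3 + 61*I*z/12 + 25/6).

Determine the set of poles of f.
{-1/2 + 2*I/3, 2*I, 2 - 3*I/2}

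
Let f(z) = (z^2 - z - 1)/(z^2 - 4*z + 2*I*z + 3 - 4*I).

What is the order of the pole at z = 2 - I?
Factor the denominator:
  z^2 - 4*z + 2*I*z + 3 - 4*I = (z - 2 + I)^2

The numerator P(z) = z^2 - z - 1 has P(2 - I) = -3*I ≠ 0, so no factor of (z - 2 + I) cancels.
Near z = 2 - I we can therefore write f(z) = g(z)/(z - 2 + I)^2 with g analytic at 2 - I and g(2 - I) ≠ 0 (g is just the numerator).

Hence z = 2 - I is a pole of order 2.

Final answer: 2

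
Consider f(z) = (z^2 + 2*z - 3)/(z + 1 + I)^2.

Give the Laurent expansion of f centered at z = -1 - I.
-5/(z + 1 + I)^2 - 2*I/(z + 1 + I) + 1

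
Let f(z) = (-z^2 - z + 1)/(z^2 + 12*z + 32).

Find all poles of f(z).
The singularities of f are the zeros of the denominator. Factoring,
  z^2 + 12*z + 32 = (z + 8)*(z + 4)
so the candidates are z = -8, z = -4.

Check the numerator P(z) = -z^2 - z + 1 at each one:
  P(-8) = -55 ≠ 0, so z = -8 is a (simple) pole.
  P(-4) = -11 ≠ 0, so z = -4 is a (simple) pole.

Poles of f: {-8, -4}

Final answer: {-8, -4}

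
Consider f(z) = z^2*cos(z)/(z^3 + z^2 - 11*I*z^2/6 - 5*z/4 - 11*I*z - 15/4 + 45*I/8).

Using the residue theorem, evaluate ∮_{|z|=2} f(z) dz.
By the residue theorem, ∮_C f(z) dz = 2πi · (sum of the residues of f at the poles inside |z| = 2).

The denominator factors as (z - 1/2 - I/3)*(z - 3/2 - 3*I)*(z + 3 + 3*I/2), so the singularities of f are simple poles at z = 1/2 + I/3, z = 3/2 + 3*I, z = -3 - 3*I/2.
  |1/2 + I/3|² = 13/36 < 4 = 2², so this pole is inside the contour.
  |3/2 + 3*I|² = 45/4 > 4 = 2², so this pole is outside the contour.
  |-3 - 3*I/2|² = 45/4 > 4 = 2², so this pole is outside the contour.

With P(z) = z^2*cos(z) and Q(z) = z^3 + z^2 - 11*I*z^2/6 - 5*z/4 - 11*I*z - 15/4 + 45*I/8, each pole is simple, so Res(f, z₀) = P(z₀)/Q'(z₀) with Q'(z) = 3*z^2 + 2*z - 11*I*z/3 - 5/4 - 11*I.
  Res(f, 1/2 + I/3) = P(1/2 + I/3)/Q'(1/2 + I/3) = ((5/36 + I/3)*cos(1/2 + I/3))/(25/18 - 67*I/6) = (-2287/82052 + 1305*I/82052)*cos(1/2 + I/3)

∮_C f(z) dz = 2πi · ((-2287/82052 + 1305*I/82052)*cos(1/2 + I/3)) = pi*(-1305/41026 - 2287*I/41026)*cos(1/2 + I/3)

Final answer: pi*(-1305/41026 - 2287*I/41026)*cos(1/2 + I/3)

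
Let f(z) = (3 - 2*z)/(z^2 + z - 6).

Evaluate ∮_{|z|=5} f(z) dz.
By the residue theorem, ∮_C f(z) dz = 2πi · (sum of the residues of f at the poles inside |z| = 5).

The denominator factors as (z + 3)*(z - 2), so the singularities of f are simple poles at z = -3, z = 2.
  |-3|² = 9 < 25 = 5², so this pole is inside the contour.
  |2|² = 4 < 25 = 5², so this pole is inside the contour.

With P(z) = 3 - 2*z and Q(z) = z^2 + z - 6, each pole is simple, so Res(f, z₀) = P(z₀)/Q'(z₀) with Q'(z) = 2*z + 1.
  Res(f, -3) = P(-3)/Q'(-3) = (9)/(-5) = -9/5
  Res(f, 2) = P(2)/Q'(2) = (-1)/(5) = -1/5

Sum of residues inside C: -2
∮_C f(z) dz = 2πi · (-2) = -4*I*pi

Final answer: -4*I*pi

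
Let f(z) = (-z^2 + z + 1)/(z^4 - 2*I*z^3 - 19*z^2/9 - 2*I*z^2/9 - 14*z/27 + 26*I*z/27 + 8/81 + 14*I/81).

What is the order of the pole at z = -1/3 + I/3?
Factor the denominator:
  z^4 - 2*I*z^3 - 19*z^2/9 - 2*I*z^2/9 - 14*z/27 + 26*I*z/27 + 8/81 + 14*I/81 = (z + 1/3 - I/3)^2*(z + 1/3 - 2*I/3)*(z - 1 - 2*I/3)

The numerator P(z) = -z^2 + z + 1 has P(-1/3 + I/3) = 2/3 + 5*I/9 ≠ 0, so no factor of (z + 1/3 - I/3) cancels.
Near z = -1/3 + I/3 we can therefore write f(z) = g(z)/(z + 1/3 - I/3)^2 with g analytic at -1/3 + I/3 and g(-1/3 + I/3) ≠ 0 (g is the numerator divided by the remaining denominator factors).

Hence z = -1/3 + I/3 is a pole of order 2.

Final answer: 2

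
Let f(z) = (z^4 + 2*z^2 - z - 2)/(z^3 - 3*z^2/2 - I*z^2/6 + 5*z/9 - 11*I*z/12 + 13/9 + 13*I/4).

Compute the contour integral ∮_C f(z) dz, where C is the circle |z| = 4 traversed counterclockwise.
By the residue theorem, ∮_C f(z) dz = 2πi · (sum of the residues of f at the poles inside |z| = 4).

The denominator factors as (z - 1 - 3*I/2)*(z + 1 + 2*I/3)*(z - 3/2 + 2*I/3), so the singularities of f are simple poles at z = 1 + 3*I/2, z = -1 - 2*I/3, z = 3/2 - 2*I/3.
  |1 + 3*I/2|² = 13/4 < 16 = 4², so this pole is inside the contour.
  |-1 - 2*I/3|² = 13/9 < 16 = 4², so this pole is inside the contour.
  |3/2 - 2*I/3|² = 97/36 < 16 = 4², so this pole is inside the contour.

With P(z) = z^4 + 2*z^2 - z - 2 and Q(z) = z^3 - 3*z^2/2 - I*z^2/6 + 5*z/9 - 11*I*z/12 + 13/9 + 13*I/4, each pole is simple, so Res(f, z₀) = P(z₀)/Q'(z₀) with Q'(z) = 3*z^2 - 3*z - I*z/3 + 5/9 - 11*I/12.
  Res(f, 1 + 3*I/2) = P(1 + 3*I/2)/Q'(1 + 3*I/2) = (-207/16 - 3*I)/(-205/36 + 13*I/4) = 331371/222856 + 306531*I/222856
  Res(f, -1 - 2*I/3) = P(-1 - 2*I/3)/Q'(-1 - 2*I/3) = (-110/81 + 130*I/27)/(5 + 65*I/12) = 1000/2817 + 4888*I/8451
  Res(f, 3/2 - 2*I/3) = P(3/2 - 2*I/3)/Q'(3/2 - 2*I/3) = (-815/1296 - 95*I/9)/(5/4 - 65*I/12) = 11693/6408 - 10327*I/19224

Sum of residues inside C: 11/3 + 17*I/12
∮_C f(z) dz = 2πi · (11/3 + 17*I/12) = pi*(-17/6 + 22*I/3)

Final answer: pi*(-17/6 + 22*I/3)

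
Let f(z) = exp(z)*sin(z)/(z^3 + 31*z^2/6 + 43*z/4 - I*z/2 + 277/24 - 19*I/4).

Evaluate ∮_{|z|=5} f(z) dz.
By the residue theorem, ∮_C f(z) dz = 2πi · (sum of the residues of f at the poles inside |z| = 5).

The denominator factors as (z + 3/2 + 2*I)*(z + 3 - I/2)*(z + 2/3 - 3*I/2), so the singularities of f are simple poles at z = -3/2 - 2*I, z = -3 + I/2, z = -2/3 + 3*I/2.
  |-3/2 - 2*I|² = 25/4 < 25 = 5², so this pole is inside the contour.
  |-3 + I/2|² = 37/4 < 25 = 5², so this pole is inside the contour.
  |-2/3 + 3*I/2|² = 97/36 < 25 = 5², so this pole is inside the contour.

With P(z) = exp(z)*sin(z) and Q(z) = z^3 + 31*z^2/6 + 43*z/4 - I*z/2 + 277/24 - 19*I/4, each pole is simple, so Res(f, z₀) = P(z₀)/Q'(z₀) with Q'(z) = 3*z^2 + 31*z/3 + 43/4 - I/2.
  Res(f, -3/2 - 2*I) = P(-3/2 - 2*I)/Q'(-3/2 - 2*I) = (-exp(-3/2 - 2*I)*sin(3/2 + 2*I))/(-10 - 19*I/6) = (360/3961 - 114*I/3961)*exp(-3/2 - 2*I)*sin(3/2 + 2*I)
  Res(f, -3 + I/2) = P(-3 + I/2)/Q'(-3 + I/2) = (-exp(-3 + I/2)*sin(3 - I/2))/(6 - 13*I/3) = (-54/493 - 39*I/493)*exp(-3 + I/2)*sin(3 - I/2)
  Res(f, -2/3 + 3*I/2) = P(-2/3 + 3*I/2)/Q'(-2/3 + 3*I/2) = (-exp(-2/3 + 3*I/2)*sin(2/3 - 3*I/2))/(-14/9 + 9*I) = (126/6757 + 729*I/6757)*exp(-2/3 + 3*I/2)*sin(2/3 - 3*I/2)

Sum of residues inside C: (360/3961 - 114*I/3961)*exp(-3/2 - 2*I)*sin(3/2 + 2*I) + (-54/493 - 39*I/493)*exp(-3 + I/2)*sin(3 - I/2) + (126/6757 + 729*I/6757)*exp(-2/3 + 3*I/2)*sin(2/3 - 3*I/2)
∮_C f(z) dz = 2πi · ((360/3961 - 114*I/3961)*exp(-3/2 - 2*I)*sin(3/2 + 2*I) + (-54/493 - 39*I/493)*exp(-3 + I/2)*sin(3 - I/2) + (126/6757 + 729*I/6757)*exp(-2/3 + 3*I/2)*sin(2/3 - 3*I/2)) = pi*(-1458/6757 + 252*I/6757)*exp(-2/3 + 3*I/2)*sin(2/3 - 3*I/2) + pi*(228/3961 + 720*I/3961)*exp(-3/2 - 2*I)*sin(3/2 + 2*I) + pi*(78/493 - 108*I/493)*exp(-3 + I/2)*sin(3 - I/2)

Final answer: pi*(-1458/6757 + 252*I/6757)*exp(-2/3 + 3*I/2)*sin(2/3 - 3*I/2) + pi*(228/3961 + 720*I/3961)*exp(-3/2 - 2*I)*sin(3/2 + 2*I) + pi*(78/493 - 108*I/493)*exp(-3 + I/2)*sin(3 - I/2)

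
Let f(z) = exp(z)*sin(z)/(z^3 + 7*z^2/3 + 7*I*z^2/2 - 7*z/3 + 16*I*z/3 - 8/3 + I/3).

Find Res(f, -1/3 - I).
Write f(z) = P(z)/Q(z) with P(z) = exp(z)*sin(z) and Q(z) = z^3 + 7*z^2/3 + 7*I*z^2/2 - 7*z/3 + 16*I*z/3 - 8/3 + I/3.
The denominator factors as Q(z) = (z + 1 + I)*(z + 1/3 + I)*(z + 1 + 3*I/2), so z = -1/3 - I is a simple zero of Q and P is analytic there; z = -1/3 - I is therefore a simple pole and
  Res(f, z₀) = P(z₀)/Q'(z₀).

Q'(z) = 3*z^2 + 14*z/3 + 7*I*z - 7/3 + 16*I/3, so Q'(-1/3 - I) = 4/9 + I/3.
P(-1/3 - I) = -exp(-1/3 - I)*sin(1/3 + I).

Res(f, -1/3 - I) = (-exp(-1/3 - I)*sin(1/3 + I))/(4/9 + I/3) = (-36/25 + 27*I/25)*exp(-1/3 - I)*sin(1/3 + I)

Final answer: (-36/25 + 27*I/25)*exp(-1/3 - I)*sin(1/3 + I)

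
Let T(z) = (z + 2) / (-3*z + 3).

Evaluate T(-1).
Substitute z = -1:
  numerator:   (-1) + 2 = 1
  denominator: -3*(-1) + 3 = 6
T(-1) = (1)/(6) = 1/6

Final answer: 1/6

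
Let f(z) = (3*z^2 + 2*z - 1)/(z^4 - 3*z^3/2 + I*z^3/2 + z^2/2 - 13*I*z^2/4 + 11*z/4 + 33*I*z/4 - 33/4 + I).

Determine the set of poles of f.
The singularities of f are the zeros of the denominator. Factoring,
  z^4 - 3*z^3/2 + I*z^3/2 + z^2/2 - 13*I*z^2/4 + 11*z/4 + 33*I*z/4 - 33/4 + I = (z - 1 - 2*I)*(z - 2 + I/2)*(z + I)*(z + 3/2 + I)
so the candidates are z = 1 + 2*I, z = 2 - I/2, z = -I, z = -3/2 - I.

Check the numerator P(z) = 3*z^2 + 2*z - 1 at each one:
  P(1 + 2*I) = -8 + 16*I ≠ 0, so z = 1 + 2*I is a (simple) pole.
  P(2 - I/2) = 57/4 - 7*I ≠ 0, so z = 2 - I/2 is a (simple) pole.
  P(-I) = -4 - 2*I ≠ 0, so z = -I is a (simple) pole.
  P(-3/2 - I) = -1/4 + 7*I ≠ 0, so z = -3/2 - I is a (simple) pole.

Poles of f: {-3/2 - I, -I, 1 + 2*I, 2 - I/2}

Final answer: {-3/2 - I, -I, 1 + 2*I, 2 - I/2}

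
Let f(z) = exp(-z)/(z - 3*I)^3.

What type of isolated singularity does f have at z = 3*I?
Write f(z) = g(z)/(z - 3*I)^3 with g(z) = exp(-z).
g is entire and g(3*I) = exp(-3*I) ≠ 0, so no factor of (z - 3*I) cancels: the Laurent expansion of f about z = 3*I starts at the power -3, i.e. lim_{z→z₀} (z - z₀)^3 f(z) = exp(-3*I) is finite and nonzero.
So z = 3*I is a pole of order 3.

Final answer: pole of order 3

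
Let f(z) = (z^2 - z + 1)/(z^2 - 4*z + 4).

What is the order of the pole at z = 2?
2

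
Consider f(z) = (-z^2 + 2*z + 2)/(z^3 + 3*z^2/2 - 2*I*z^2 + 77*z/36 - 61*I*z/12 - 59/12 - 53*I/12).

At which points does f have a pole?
{-3/2 - 3*I/2, -1/3 + 2*I, 1/3 + 3*I/2}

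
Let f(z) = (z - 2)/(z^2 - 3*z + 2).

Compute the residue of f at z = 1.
Write f(z) = P(z)/Q(z) with P(z) = z - 2 and Q(z) = z^2 - 3*z + 2.
The denominator factors as Q(z) = (z - 2)*(z - 1), so z = 1 is a simple zero of Q and P is analytic there; z = 1 is therefore a simple pole and
  Res(f, z₀) = P(z₀)/Q'(z₀).

Q'(z) = 2*z - 3, so Q'(1) = -1.
P(1) = -1.

Res(f, 1) = (-1)/(-1) = 1

Final answer: 1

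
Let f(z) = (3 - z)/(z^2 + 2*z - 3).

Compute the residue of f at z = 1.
Write f(z) = P(z)/Q(z) with P(z) = 3 - z and Q(z) = z^2 + 2*z - 3.
The denominator factors as Q(z) = (z + 3)*(z - 1), so z = 1 is a simple zero of Q and P is analytic there; z = 1 is therefore a simple pole and
  Res(f, z₀) = P(z₀)/Q'(z₀).

Q'(z) = 2*z + 2, so Q'(1) = 4.
P(1) = 2.

Res(f, 1) = (2)/(4) = 1/2

Final answer: 1/2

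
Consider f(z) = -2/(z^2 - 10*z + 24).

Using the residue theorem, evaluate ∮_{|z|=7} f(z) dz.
By the residue theorem, ∮_C f(z) dz = 2πi · (sum of the residues of f at the poles inside |z| = 7).

The denominator factors as (z - 4)*(z - 6), so the singularities of f are simple poles at z = 4, z = 6.
  |4|² = 16 < 49 = 7², so this pole is inside the contour.
  |6|² = 36 < 49 = 7², so this pole is inside the contour.

With P(z) = -2 and Q(z) = z^2 - 10*z + 24, each pole is simple, so Res(f, z₀) = P(z₀)/Q'(z₀) with Q'(z) = 2*z - 10.
  Res(f, 4) = P(4)/Q'(4) = (-2)/(-2) = 1
  Res(f, 6) = P(6)/Q'(6) = (-2)/(2) = -1

Sum of residues inside C: 0
∮_C f(z) dz = 2πi · (0) = 0

Final answer: 0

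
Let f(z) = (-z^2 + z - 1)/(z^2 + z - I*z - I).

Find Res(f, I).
Write f(z) = P(z)/Q(z) with P(z) = -z^2 + z - 1 and Q(z) = z^2 + z - I*z - I.
The denominator factors as Q(z) = (z - I)*(z + 1), so z = I is a simple zero of Q and P is analytic there; z = I is therefore a simple pole and
  Res(f, z₀) = P(z₀)/Q'(z₀).

Q'(z) = 2*z + 1 - I, so Q'(I) = 1 + I.
P(I) = I.

Res(f, I) = (I)/(1 + I) = 1/2 + I/2

Final answer: 1/2 + I/2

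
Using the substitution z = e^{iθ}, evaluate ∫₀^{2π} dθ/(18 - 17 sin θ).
Call the integral J. The integrand is 2π-periodic and we integrate over a full period, so shifting θ does not change the value (θ → θ + π/2 turns sin θ into cos θ; θ → θ + π flips the sign of the trig term). Hence
  J = ∫₀^{2π} dθ/(18 + 17 cos θ).
Put z = e^{iθ}: then cos θ = (z + 1/z)/2, dθ = dz/(iz), and z runs once counterclockwise around |z| = 1:
  J = ∮_{|z|=1} 1/(18 + 17*(z + 1/z)/2) · dz/(iz) = (2/i) ∮_{|z|=1} dz/(17*z^2 + 36*z + 17).
The roots of 17*z^2 + 36*z + 17 are z = (-18 ± sqrt(18^2 - 17^2))/17, with sqrt(35) = sqrt(35); their product is 1, so only z₊ = -18/17 + sqrt(35)/17 lies inside the unit circle (z₋ = -18/17 - sqrt(35)/17 lies outside).
z₊ is a simple zero of q(z) = 17*z^2 + 36*z + 17, so Res(1/q, z₊) = 1/q'(z₊) with q'(z) = 34*z + 36; and q'(z₊) = 17*(z₊ - z₋) = 2*sqrt(35).
Therefore J = (2/i) · 2πi · 1/(2*sqrt(35)) = 2*pi/(sqrt(35)) = 2*sqrt(35)*pi/35

Final answer: 2*sqrt(35)*pi/35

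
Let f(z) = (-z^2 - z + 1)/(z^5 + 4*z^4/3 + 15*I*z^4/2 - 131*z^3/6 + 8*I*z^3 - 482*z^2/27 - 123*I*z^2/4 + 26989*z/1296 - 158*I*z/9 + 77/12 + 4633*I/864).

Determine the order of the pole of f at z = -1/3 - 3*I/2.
Factor the denominator:
  z^5 + 4*z^4/3 + 15*I*z^4/2 - 131*z^3/6 + 8*I*z^3 - 482*z^2/27 - 123*I*z^2/4 + 26989*z/1296 - 158*I*z/9 + 77/12 + 4633*I/864 = (z + 1/3 + 3*I/2)^4*(z + 3*I/2)

The numerator P(z) = -z^2 - z + 1 has P(-1/3 - 3*I/2) = 125/36 + I/2 ≠ 0, so no factor of (z + 1/3 + 3*I/2) cancels.
Near z = -1/3 - 3*I/2 we can therefore write f(z) = g(z)/(z + 1/3 + 3*I/2)^4 with g analytic at -1/3 - 3*I/2 and g(-1/3 - 3*I/2) ≠ 0 (g is the numerator divided by the remaining denominator factors).

Hence z = -1/3 - 3*I/2 is a pole of order 4.

Final answer: 4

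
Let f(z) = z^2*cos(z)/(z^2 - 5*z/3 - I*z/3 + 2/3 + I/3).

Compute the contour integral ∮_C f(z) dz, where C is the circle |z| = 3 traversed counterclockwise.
pi*(7/3 + I/3)*cos(2/3 + I/3) + pi*(-3 + 3*I)*cos(1)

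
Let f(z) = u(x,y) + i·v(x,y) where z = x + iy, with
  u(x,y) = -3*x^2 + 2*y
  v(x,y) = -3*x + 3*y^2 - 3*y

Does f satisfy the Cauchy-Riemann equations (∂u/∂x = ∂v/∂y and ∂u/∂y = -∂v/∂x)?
∂u/∂x = -6*x
∂v/∂y = 6*y - 3
∂u/∂y = 2
∂v/∂x = -3
∂u/∂x ≠ ∂v/∂y and ∂u/∂y ≠ -∂v/∂x; the Cauchy-Riemann equations are not satisfied, so f is not analytic.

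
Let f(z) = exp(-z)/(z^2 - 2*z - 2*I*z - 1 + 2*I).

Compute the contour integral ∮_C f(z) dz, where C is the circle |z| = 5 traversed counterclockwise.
By the residue theorem, ∮_C f(z) dz = 2πi · (sum of the residues of f at the poles inside |z| = 5).

The denominator factors as (z - I)*(z - 2 - I), so the singularities of f are simple poles at z = I, z = 2 + I.
  |I|² = 1 < 25 = 5², so this pole is inside the contour.
  |2 + I|² = 5 < 25 = 5², so this pole is inside the contour.

With P(z) = exp(-z) and Q(z) = z^2 - 2*z - 2*I*z - 1 + 2*I, each pole is simple, so Res(f, z₀) = P(z₀)/Q'(z₀) with Q'(z) = 2*z - 2 - 2*I.
  Res(f, I) = P(I)/Q'(I) = (exp(-I))/(-2) = -exp(-I)/2
  Res(f, 2 + I) = P(2 + I)/Q'(2 + I) = (exp(-2 - I))/(2) = exp(-2 - I)/2

Sum of residues inside C: exp(-2 - I)/2 - exp(-I)/2
∮_C f(z) dz = 2πi · (exp(-2 - I)/2 - exp(-I)/2) = -I*pi*exp(-I) + I*pi*exp(-2 - I)

Final answer: -I*pi*exp(-I) + I*pi*exp(-2 - I)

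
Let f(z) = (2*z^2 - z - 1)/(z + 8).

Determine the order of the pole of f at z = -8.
Factor the denominator:
  z + 8 = (z + 8)

The numerator P(z) = 2*z^2 - z - 1 has P(-8) = 135 ≠ 0, so no factor of (z + 8) cancels.
Near z = -8 we can therefore write f(z) = g(z)/(z + 8) with g analytic at -8 and g(-8) ≠ 0 (g is just the numerator).

Hence z = -8 is a pole of order 1.

Final answer: 1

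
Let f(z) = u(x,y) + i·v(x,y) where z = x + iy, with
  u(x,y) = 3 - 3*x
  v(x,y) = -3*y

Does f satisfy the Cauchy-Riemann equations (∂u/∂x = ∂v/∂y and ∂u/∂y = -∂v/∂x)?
∂u/∂x = -3
∂v/∂y = -3
∂u/∂y = 0
∂v/∂x = 0
∂u/∂x = ∂v/∂y and ∂u/∂y = -∂v/∂x hold identically; f is analytic.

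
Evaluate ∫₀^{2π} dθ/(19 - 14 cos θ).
Call the integral J. The integrand is 2π-periodic and we integrate over a full period, so shifting θ does not change the value (θ → θ + π flips the sign of the trig term). Hence
  J = ∫₀^{2π} dθ/(19 + 14 cos θ).
Put z = e^{iθ}: then cos θ = (z + 1/z)/2, dθ = dz/(iz), and z runs once counterclockwise around |z| = 1:
  J = ∮_{|z|=1} 1/(19 + 14*(z + 1/z)/2) · dz/(iz) = (2/i) ∮_{|z|=1} dz/(14*z^2 + 38*z + 14).
The roots of 14*z^2 + 38*z + 14 are z = (-19 ± sqrt(19^2 - 14^2))/14, with sqrt(165) = sqrt(165); their product is 1, so only z₊ = -19/14 + sqrt(165)/14 lies inside the unit circle (z₋ = -19/14 - sqrt(165)/14 lies outside).
z₊ is a simple zero of q(z) = 14*z^2 + 38*z + 14, so Res(1/q, z₊) = 1/q'(z₊) with q'(z) = 28*z + 38; and q'(z₊) = 14*(z₊ - z₋) = 2*sqrt(165).
Therefore J = (2/i) · 2πi · 1/(2*sqrt(165)) = 2*pi/(sqrt(165)) = 2*sqrt(165)*pi/165

Final answer: 2*sqrt(165)*pi/165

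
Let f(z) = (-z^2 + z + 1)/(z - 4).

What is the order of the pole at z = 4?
Factor the denominator:
  z - 4 = (z - 4)

The numerator P(z) = -z^2 + z + 1 has P(4) = -11 ≠ 0, so no factor of (z - 4) cancels.
Near z = 4 we can therefore write f(z) = g(z)/(z - 4) with g analytic at 4 and g(4) ≠ 0 (g is just the numerator).

Hence z = 4 is a pole of order 1.

Final answer: 1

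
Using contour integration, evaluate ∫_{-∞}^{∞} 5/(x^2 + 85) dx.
Let f(z) = 5/(z^2 + 85). The denominator has no real zeros and deg Q - deg P = 2 ≥ 2, so the integral of f over the upper semicircle |z| = R tends to 0 as R → ∞. Closing the contour in the upper half-plane,
  ∫_{-∞}^{∞} f(x) dx = 2πi · Σ Res(f, z_k)  over the poles with Im z_k > 0.

Zeros of the denominator: z^2 + 85 = 0 gives z = ±sqrt(85)*I.
Upper half-plane: z = sqrt(85)*I (simple).

Each pole is a simple zero of Q(z) = z^2 + 85, so Res(f, z₀) = P(z₀)/Q'(z₀) with P(z) = 5, Q'(z) = 2*z:
  Res(f, sqrt(85)*I) = (5)/(2*sqrt(85)*I) = -sqrt(85)*I/34

∫_{-∞}^{∞} f(x) dx = 2πi · (-sqrt(85)*I/34) = sqrt(85)*pi/17

Final answer: sqrt(85)*pi/17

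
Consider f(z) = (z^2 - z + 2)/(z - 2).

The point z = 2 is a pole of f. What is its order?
Factor the denominator:
  z - 2 = (z - 2)

The numerator P(z) = z^2 - z + 2 has P(2) = 4 ≠ 0, so no factor of (z - 2) cancels.
Near z = 2 we can therefore write f(z) = g(z)/(z - 2) with g analytic at 2 and g(2) ≠ 0 (g is just the numerator).

Hence z = 2 is a pole of order 1.

Final answer: 1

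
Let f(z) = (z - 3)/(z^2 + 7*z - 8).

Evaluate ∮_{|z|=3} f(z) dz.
By the residue theorem, ∮_C f(z) dz = 2πi · (sum of the residues of f at the poles inside |z| = 3).

The denominator factors as (z - 1)*(z + 8), so the singularities of f are simple poles at z = 1, z = -8.
  |1|² = 1 < 9 = 3², so this pole is inside the contour.
  |-8|² = 64 > 9 = 3², so this pole is outside the contour.

With P(z) = z - 3 and Q(z) = z^2 + 7*z - 8, each pole is simple, so Res(f, z₀) = P(z₀)/Q'(z₀) with Q'(z) = 2*z + 7.
  Res(f, 1) = P(1)/Q'(1) = (-2)/(9) = -2/9

∮_C f(z) dz = 2πi · (-2/9) = -4*I*pi/9

Final answer: -4*I*pi/9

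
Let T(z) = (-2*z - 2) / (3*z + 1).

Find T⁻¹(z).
(-z - 2)/(3*z + 2)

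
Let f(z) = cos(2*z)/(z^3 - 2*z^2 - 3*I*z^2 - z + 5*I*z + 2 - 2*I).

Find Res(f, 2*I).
Write f(z) = P(z)/Q(z) with P(z) = cos(2*z) and Q(z) = z^3 - 2*z^2 - 3*I*z^2 - z + 5*I*z + 2 - 2*I.
The denominator factors as Q(z) = (z - 1)*(z - 1 - I)*(z - 2*I), so z = 2*I is a simple zero of Q and P is analytic there; z = 2*I is therefore a simple pole and
  Res(f, z₀) = P(z₀)/Q'(z₀).

Q'(z) = 3*z^2 - 4*z - 6*I*z - 1 + 5*I, so Q'(2*I) = -1 - 3*I.
P(2*I) = cosh(4).

Res(f, 2*I) = (cosh(4))/(-1 - 3*I) = (-1/10 + 3*I/10)*cosh(4)

Final answer: (-1/10 + 3*I/10)*cosh(4)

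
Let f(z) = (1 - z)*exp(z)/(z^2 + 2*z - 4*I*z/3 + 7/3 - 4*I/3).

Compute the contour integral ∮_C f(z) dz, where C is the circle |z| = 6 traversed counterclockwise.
By the residue theorem, ∮_C f(z) dz = 2πi · (sum of the residues of f at the poles inside |z| = 6).

The denominator factors as (z + 1 + 2*I/3)*(z + 1 - 2*I), so the singularities of f are simple poles at z = -1 - 2*I/3, z = -1 + 2*I.
  |-1 - 2*I/3|² = 13/9 < 36 = 6², so this pole is inside the contour.
  |-1 + 2*I|² = 5 < 36 = 6², so this pole is inside the contour.

With P(z) = (1 - z)*exp(z) and Q(z) = z^2 + 2*z - 4*I*z/3 + 7/3 - 4*I/3, each pole is simple, so Res(f, z₀) = P(z₀)/Q'(z₀) with Q'(z) = 2*z + 2 - 4*I/3.
  Res(f, -1 - 2*I/3) = P(-1 - 2*I/3)/Q'(-1 - 2*I/3) = ((2 + 2*I/3)*exp(-1 - 2*I/3))/(-8*I/3) = (-1/4 + 3*I/4)*exp(-1 - 2*I/3)
  Res(f, -1 + 2*I) = P(-1 + 2*I)/Q'(-1 + 2*I) = ((2 - 2*I)*exp(-1 + 2*I))/(8*I/3) = (-3/4 - 3*I/4)*exp(-1 + 2*I)

Sum of residues inside C: (-3/4 - 3*I/4)*exp(-1 + 2*I) + (-1/4 + 3*I/4)*exp(-1 - 2*I/3)
∮_C f(z) dz = 2πi · ((-3/4 - 3*I/4)*exp(-1 + 2*I) + (-1/4 + 3*I/4)*exp(-1 - 2*I/3)) = pi*(-3/2 - I/2)*exp(-1 - 2*I/3) + pi*(3/2 - 3*I/2)*exp(-1 + 2*I)

Final answer: pi*(-3/2 - I/2)*exp(-1 - 2*I/3) + pi*(3/2 - 3*I/2)*exp(-1 + 2*I)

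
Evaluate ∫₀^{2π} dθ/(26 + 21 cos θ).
Let J = ∫₀^{2π} dθ/(26 + 21 cos θ).
Put z = e^{iθ}: then cos θ = (z + 1/z)/2, dθ = dz/(iz), and z runs once counterclockwise around |z| = 1:
  J = ∮_{|z|=1} 1/(26 + 21*(z + 1/z)/2) · dz/(iz) = (2/i) ∮_{|z|=1} dz/(21*z^2 + 52*z + 21).
The roots of 21*z^2 + 52*z + 21 are z = (-26 ± sqrt(26^2 - 21^2))/21, with sqrt(235) = sqrt(235); their product is 1, so only z₊ = -26/21 + sqrt(235)/21 lies inside the unit circle (z₋ = -26/21 - sqrt(235)/21 lies outside).
z₊ is a simple zero of q(z) = 21*z^2 + 52*z + 21, so Res(1/q, z₊) = 1/q'(z₊) with q'(z) = 42*z + 52; and q'(z₊) = 21*(z₊ - z₋) = 2*sqrt(235).
Therefore J = (2/i) · 2πi · 1/(2*sqrt(235)) = 2*pi/(sqrt(235)) = 2*sqrt(235)*pi/235

Final answer: 2*sqrt(235)*pi/235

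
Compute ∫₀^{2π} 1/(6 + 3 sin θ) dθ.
Call the integral J. The integrand is 2π-periodic and we integrate over a full period, so shifting θ does not change the value (θ → θ + π/2 turns sin θ into cos θ). Hence
  J = ∫₀^{2π} dθ/(6 + 3 cos θ).
Put z = e^{iθ}: then cos θ = (z + 1/z)/2, dθ = dz/(iz), and z runs once counterclockwise around |z| = 1:
  J = ∮_{|z|=1} 1/(6 + 3*(z + 1/z)/2) · dz/(iz) = (2/i) ∮_{|z|=1} dz/(3*z^2 + 12*z + 3).
The roots of 3*z^2 + 12*z + 3 are z = (-6 ± sqrt(6^2 - 3^2))/3, with sqrt(27) = 3*sqrt(3); their product is 1, so only z₊ = -2 + sqrt(3) lies inside the unit circle (z₋ = -2 - sqrt(3) lies outside).
z₊ is a simple zero of q(z) = 3*z^2 + 12*z + 3, so Res(1/q, z₊) = 1/q'(z₊) with q'(z) = 6*z + 12; and q'(z₊) = 3*(z₊ - z₋) = 6*sqrt(3).
Therefore J = (2/i) · 2πi · 1/(6*sqrt(3)) = 2*pi/(3*sqrt(3)) = 2*sqrt(3)*pi/9

Final answer: 2*sqrt(3)*pi/9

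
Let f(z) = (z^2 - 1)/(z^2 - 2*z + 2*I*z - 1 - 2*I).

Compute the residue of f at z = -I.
1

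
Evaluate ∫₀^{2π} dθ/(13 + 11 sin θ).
sqrt(3)*pi/6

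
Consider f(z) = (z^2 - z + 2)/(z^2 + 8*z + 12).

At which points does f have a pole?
The singularities of f are the zeros of the denominator. Factoring,
  z^2 + 8*z + 12 = (z + 2)*(z + 6)
so the candidates are z = -2, z = -6.

Check the numerator P(z) = z^2 - z + 2 at each one:
  P(-2) = 8 ≠ 0, so z = -2 is a (simple) pole.
  P(-6) = 44 ≠ 0, so z = -6 is a (simple) pole.

Poles of f: {-6, -2}

Final answer: {-6, -2}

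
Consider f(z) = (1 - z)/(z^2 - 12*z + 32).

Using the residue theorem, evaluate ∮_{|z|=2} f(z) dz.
0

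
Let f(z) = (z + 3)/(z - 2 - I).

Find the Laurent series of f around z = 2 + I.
(5 + I)/(z - 2 - I) + 1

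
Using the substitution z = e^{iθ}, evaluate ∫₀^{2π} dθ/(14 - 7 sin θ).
Call the integral J. The integrand is 2π-periodic and we integrate over a full period, so shifting θ does not change the value (θ → θ + π/2 turns sin θ into cos θ; θ → θ + π flips the sign of the trig term). Hence
  J = ∫₀^{2π} dθ/(14 + 7 cos θ).
Put z = e^{iθ}: then cos θ = (z + 1/z)/2, dθ = dz/(iz), and z runs once counterclockwise around |z| = 1:
  J = ∮_{|z|=1} 1/(14 + 7*(z + 1/z)/2) · dz/(iz) = (2/i) ∮_{|z|=1} dz/(7*z^2 + 28*z + 7).
The roots of 7*z^2 + 28*z + 7 are z = (-14 ± sqrt(14^2 - 7^2))/7, with sqrt(147) = 7*sqrt(3); their product is 1, so only z₊ = -2 + sqrt(3) lies inside the unit circle (z₋ = -2 - sqrt(3) lies outside).
z₊ is a simple zero of q(z) = 7*z^2 + 28*z + 7, so Res(1/q, z₊) = 1/q'(z₊) with q'(z) = 14*z + 28; and q'(z₊) = 7*(z₊ - z₋) = 14*sqrt(3).
Therefore J = (2/i) · 2πi · 1/(14*sqrt(3)) = 2*pi/(7*sqrt(3)) = 2*sqrt(3)*pi/21

Final answer: 2*sqrt(3)*pi/21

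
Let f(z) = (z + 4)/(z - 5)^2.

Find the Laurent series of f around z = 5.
Put w = z - (5), i.e. z = w + 5. The denominator is w^2, so it suffices to rewrite the numerator in powers of w.

P(z) = z + 4
P(w + 5) = 9 + w

Dividing each term by w^2:
  f = 9/w^2 + 1/w

Substituting back w = z - 5:
  f(z) = 9/(z - 5)^2 + 1/(z - 5)

The series is finite because the numerator is a polynomial; the negative powers form the principal part, and the coefficient of 1/(z - 5) gives Res(f, 5) = 1.

Final answer: 9/(z - 5)^2 + 1/(z - 5)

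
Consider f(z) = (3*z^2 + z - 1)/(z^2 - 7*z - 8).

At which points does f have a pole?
{-1, 8}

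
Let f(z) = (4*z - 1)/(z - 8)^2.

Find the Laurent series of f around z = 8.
Put w = z - (8), i.e. z = w + 8. The denominator is w^2, so it suffices to rewrite the numerator in powers of w.

P(z) = 4*z - 1
P(w + 8) = 31 + 4*w

Dividing each term by w^2:
  f = 31/w^2 + 4/w

Substituting back w = z - 8:
  f(z) = 31/(z - 8)^2 + 4/(z - 8)

The series is finite because the numerator is a polynomial; the negative powers form the principal part, and the coefficient of 1/(z - 8) gives Res(f, 8) = 4.

Final answer: 31/(z - 8)^2 + 4/(z - 8)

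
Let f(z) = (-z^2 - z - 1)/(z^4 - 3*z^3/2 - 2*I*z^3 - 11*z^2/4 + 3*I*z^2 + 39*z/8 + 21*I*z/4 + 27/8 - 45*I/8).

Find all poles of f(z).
The singularities of f are the zeros of the denominator. Factoring,
  z^4 - 3*z^3/2 - 2*I*z^3 - 11*z^2/4 + 3*I*z^2 + 39*z/8 + 21*I*z/4 + 27/8 - 45*I/8 = (z + 3/2)*(z - 2 + I/2)*(z - 1 - I)*(z - 3*I/2)
so the candidates are z = -3/2, z = 2 - I/2, z = 1 + I, z = 3*I/2.

Check the numerator P(z) = -z^2 - z - 1 at each one:
  P(-3/2) = -7/4 ≠ 0, so z = -3/2 is a (simple) pole.
  P(2 - I/2) = -27/4 + 5*I/2 ≠ 0, so z = 2 - I/2 is a (simple) pole.
  P(1 + I) = -2 - 3*I ≠ 0, so z = 1 + I is a (simple) pole.
  P(3*I/2) = 5/4 - 3*I/2 ≠ 0, so z = 3*I/2 is a (simple) pole.

Poles of f: {-3/2, 3*I/2, 1 + I, 2 - I/2}

Final answer: {-3/2, 3*I/2, 1 + I, 2 - I/2}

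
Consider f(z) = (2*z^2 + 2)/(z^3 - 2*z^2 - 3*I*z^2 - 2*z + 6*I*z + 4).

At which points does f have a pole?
The singularities of f are the zeros of the denominator. Factoring,
  z^3 - 2*z^2 - 3*I*z^2 - 2*z + 6*I*z + 4 = (z - 2)*(z - I)*(z - 2*I)
so the candidates are z = 2, z = I, z = 2*I.

Check the numerator P(z) = 2*z^2 + 2 at each one:
  P(2) = 10 ≠ 0, so z = 2 is a (simple) pole.
  P(I) = 0, so the factor (z - I) cancels and z = I is only a removable singularity, not a pole.
  P(2*I) = -6 ≠ 0, so z = 2*I is a (simple) pole.

Poles of f: {2*I, 2}

Final answer: {2*I, 2}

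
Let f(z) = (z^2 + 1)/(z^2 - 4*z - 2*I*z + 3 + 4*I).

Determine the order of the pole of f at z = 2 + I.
2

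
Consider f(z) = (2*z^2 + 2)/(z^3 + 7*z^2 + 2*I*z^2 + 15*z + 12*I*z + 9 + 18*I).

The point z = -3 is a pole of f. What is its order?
Factor the denominator:
  z^3 + 7*z^2 + 2*I*z^2 + 15*z + 12*I*z + 9 + 18*I = (z + 3)^2*(z + 1 + 2*I)

The numerator P(z) = 2*z^2 + 2 has P(-3) = 20 ≠ 0, so no factor of (z + 3) cancels.
Near z = -3 we can therefore write f(z) = g(z)/(z + 3)^2 with g analytic at -3 and g(-3) ≠ 0 (g is the numerator divided by the remaining denominator factors).

Hence z = -3 is a pole of order 2.

Final answer: 2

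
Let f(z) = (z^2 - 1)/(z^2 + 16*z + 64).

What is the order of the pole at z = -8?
Factor the denominator:
  z^2 + 16*z + 64 = (z + 8)^2

The numerator P(z) = z^2 - 1 has P(-8) = 63 ≠ 0, so no factor of (z + 8) cancels.
Near z = -8 we can therefore write f(z) = g(z)/(z + 8)^2 with g analytic at -8 and g(-8) ≠ 0 (g is just the numerator).

Hence z = -8 is a pole of order 2.

Final answer: 2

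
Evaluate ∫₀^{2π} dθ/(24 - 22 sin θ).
Call the integral J. The integrand is 2π-periodic and we integrate over a full period, so shifting θ does not change the value (θ → θ + π/2 turns sin θ into cos θ; θ → θ + π flips the sign of the trig term). Hence
  J = ∫₀^{2π} dθ/(24 + 22 cos θ).
Put z = e^{iθ}: then cos θ = (z + 1/z)/2, dθ = dz/(iz), and z runs once counterclockwise around |z| = 1:
  J = ∮_{|z|=1} 1/(24 + 22*(z + 1/z)/2) · dz/(iz) = (2/i) ∮_{|z|=1} dz/(22*z^2 + 48*z + 22).
The roots of 22*z^2 + 48*z + 22 are z = (-24 ± sqrt(24^2 - 22^2))/22, with sqrt(92) = 2*sqrt(23); their product is 1, so only z₊ = -12/11 + sqrt(23)/11 lies inside the unit circle (z₋ = -12/11 - sqrt(23)/11 lies outside).
z₊ is a simple zero of q(z) = 22*z^2 + 48*z + 22, so Res(1/q, z₊) = 1/q'(z₊) with q'(z) = 44*z + 48; and q'(z₊) = 22*(z₊ - z₋) = 4*sqrt(23).
Therefore J = (2/i) · 2πi · 1/(4*sqrt(23)) = 2*pi/(2*sqrt(23)) = sqrt(23)*pi/23

Final answer: sqrt(23)*pi/23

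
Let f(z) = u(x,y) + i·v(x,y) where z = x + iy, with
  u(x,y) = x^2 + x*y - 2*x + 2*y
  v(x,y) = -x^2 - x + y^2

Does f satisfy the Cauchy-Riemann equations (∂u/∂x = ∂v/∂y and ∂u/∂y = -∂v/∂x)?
∂u/∂x = 2*x + y - 2
∂v/∂y = 2*y
∂u/∂y = x + 2
∂v/∂x = -2*x - 1
∂u/∂x ≠ ∂v/∂y and ∂u/∂y ≠ -∂v/∂x; the Cauchy-Riemann equations are not satisfied, so f is not analytic.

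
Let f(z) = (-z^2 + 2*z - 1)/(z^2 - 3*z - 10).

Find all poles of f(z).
The singularities of f are the zeros of the denominator. Factoring,
  z^2 - 3*z - 10 = (z + 2)*(z - 5)
so the candidates are z = -2, z = 5.

Check the numerator P(z) = -z^2 + 2*z - 1 at each one:
  P(-2) = -9 ≠ 0, so z = -2 is a (simple) pole.
  P(5) = -16 ≠ 0, so z = 5 is a (simple) pole.

Poles of f: {-2, 5}

Final answer: {-2, 5}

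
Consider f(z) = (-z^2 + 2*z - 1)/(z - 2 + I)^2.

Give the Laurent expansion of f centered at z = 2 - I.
2*I/(z - 2 + I)^2 + (-2 + 2*I)/(z - 2 + I) - 1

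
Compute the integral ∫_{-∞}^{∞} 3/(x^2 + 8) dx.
3*sqrt(2)*pi/4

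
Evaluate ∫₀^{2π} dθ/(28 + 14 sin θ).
sqrt(3)*pi/21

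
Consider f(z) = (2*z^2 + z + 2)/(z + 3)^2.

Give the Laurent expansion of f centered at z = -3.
Put w = z - (-3), i.e. z = w - 3. The denominator is w^2, so it suffices to rewrite the numerator in powers of w.

P(z) = 2*z^2 + z + 2
P(w - 3) = 17 - 11*w + 2*w^2

Dividing each term by w^2:
  f = 17/w^2 - 11/w + 2

Substituting back w = z + 3:
  f(z) = 17/(z + 3)^2 - 11/(z + 3) + 2

The series is finite because the numerator is a polynomial; the negative powers form the principal part, and the coefficient of 1/(z + 3) gives Res(f, -3) = -11.

Final answer: 17/(z + 3)^2 - 11/(z + 3) + 2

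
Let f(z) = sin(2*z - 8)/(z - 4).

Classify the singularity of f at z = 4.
Let u = z - 4. The argument of sin is 2*z - 8 = 2u, so
  f = sin(2u)/u = ((2u) - (2u)^3/6 + ...)/u = 2 - (4/3)*u^2 + ...
The Laurent expansion about u = 0 has no negative powers; equivalently lim_{z→4} f(z) = 2 exists and is finite.
So the singularity is removable.

Final answer: removable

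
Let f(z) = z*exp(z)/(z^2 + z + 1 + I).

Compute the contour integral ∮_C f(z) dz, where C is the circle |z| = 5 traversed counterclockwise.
pi*(2/5 + 4*I/5)*exp(-I) + pi*(-2/5 + 6*I/5)*exp(-1 + I)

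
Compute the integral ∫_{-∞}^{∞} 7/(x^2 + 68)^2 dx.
7*sqrt(17)*pi/4624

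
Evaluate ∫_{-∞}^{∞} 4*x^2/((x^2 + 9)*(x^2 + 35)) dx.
Let f(z) = 4*z^2/((z^2 + 9)*(z^2 + 35)). The denominator has no real zeros and deg Q - deg P = 2 ≥ 2, so the integral of f over the upper semicircle |z| = R tends to 0 as R → ∞. Closing the contour in the upper half-plane,
  ∫_{-∞}^{∞} f(x) dx = 2πi · Σ Res(f, z_k)  over the poles with Im z_k > 0.

Zeros of the denominator: z^2 + 9 = 0 gives z = ±3*I; z^2 + 35 = 0 gives z = ±sqrt(35)*I.
Upper half-plane: z = 3*I, z = sqrt(35)*I (simple).

Each pole is a simple zero of Q(z) = z^4 + 44*z^2 + 315, so Res(f, z₀) = P(z₀)/Q'(z₀) with P(z) = 4*z^2, Q'(z) = 4*z^3 + 88*z:
  Res(f, 3*I) = (-36)/(156*I) = 3*I/13
  Res(f, sqrt(35)*I) = (-140)/(-52*sqrt(35)*I) = -sqrt(35)*I/13

Sum of residues: I*(3 - sqrt(35))/13
∫_{-∞}^{∞} f(x) dx = 2πi · (I*(3 - sqrt(35))/13) = 2*pi*(-3 + sqrt(35))/13

Final answer: 2*pi*(-3 + sqrt(35))/13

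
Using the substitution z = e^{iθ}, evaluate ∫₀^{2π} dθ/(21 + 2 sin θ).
Call the integral J. The integrand is 2π-periodic and we integrate over a full period, so shifting θ does not change the value (θ → θ + π/2 turns sin θ into cos θ). Hence
  J = ∫₀^{2π} dθ/(21 + 2 cos θ).
Put z = e^{iθ}: then cos θ = (z + 1/z)/2, dθ = dz/(iz), and z runs once counterclockwise around |z| = 1:
  J = ∮_{|z|=1} 1/(21 + 2*(z + 1/z)/2) · dz/(iz) = (2/i) ∮_{|z|=1} dz/(2*z^2 + 42*z + 2).
The roots of 2*z^2 + 42*z + 2 are z = (-21 ± sqrt(21^2 - 2^2))/2, with sqrt(437) = sqrt(437); their product is 1, so only z₊ = -21/2 + sqrt(437)/2 lies inside the unit circle (z₋ = -21/2 - sqrt(437)/2 lies outside).
z₊ is a simple zero of q(z) = 2*z^2 + 42*z + 2, so Res(1/q, z₊) = 1/q'(z₊) with q'(z) = 4*z + 42; and q'(z₊) = 2*(z₊ - z₋) = 2*sqrt(437).
Therefore J = (2/i) · 2πi · 1/(2*sqrt(437)) = 2*pi/(sqrt(437)) = 2*sqrt(437)*pi/437

Final answer: 2*sqrt(437)*pi/437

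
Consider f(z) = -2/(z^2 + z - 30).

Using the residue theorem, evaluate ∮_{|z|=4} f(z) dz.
By the residue theorem, ∮_C f(z) dz = 2πi · (sum of the residues of f at the poles inside |z| = 4).

The denominator factors as (z + 6)*(z - 5), so the singularities of f are simple poles at z = -6, z = 5.
  |-6|² = 36 > 16 = 4², so this pole is outside the contour.
  |5|² = 25 > 16 = 4², so this pole is outside the contour.

No pole lies inside the contour, so f is analytic on and inside C and the integral is 0 (Cauchy's theorem).

Final answer: 0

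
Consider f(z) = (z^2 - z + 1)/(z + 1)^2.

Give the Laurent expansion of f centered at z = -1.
3/(z + 1)^2 - 3/(z + 1) + 1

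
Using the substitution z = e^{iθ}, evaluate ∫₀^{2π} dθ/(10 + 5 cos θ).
Let J = ∫₀^{2π} dθ/(10 + 5 cos θ).
Put z = e^{iθ}: then cos θ = (z + 1/z)/2, dθ = dz/(iz), and z runs once counterclockwise around |z| = 1:
  J = ∮_{|z|=1} 1/(10 + 5*(z + 1/z)/2) · dz/(iz) = (2/i) ∮_{|z|=1} dz/(5*z^2 + 20*z + 5).
The roots of 5*z^2 + 20*z + 5 are z = (-10 ± sqrt(10^2 - 5^2))/5, with sqrt(75) = 5*sqrt(3); their product is 1, so only z₊ = -2 + sqrt(3) lies inside the unit circle (z₋ = -2 - sqrt(3) lies outside).
z₊ is a simple zero of q(z) = 5*z^2 + 20*z + 5, so Res(1/q, z₊) = 1/q'(z₊) with q'(z) = 10*z + 20; and q'(z₊) = 5*(z₊ - z₋) = 10*sqrt(3).
Therefore J = (2/i) · 2πi · 1/(10*sqrt(3)) = 2*pi/(5*sqrt(3)) = 2*sqrt(3)*pi/15

Final answer: 2*sqrt(3)*pi/15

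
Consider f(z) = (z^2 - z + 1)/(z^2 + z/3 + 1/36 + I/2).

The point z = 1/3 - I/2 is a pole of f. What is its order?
Factor the denominator:
  z^2 + z/3 + 1/36 + I/2 = (z - 1/3 + I/2)*(z + 2/3 - I/2)

The numerator P(z) = z^2 - z + 1 has P(1/3 - I/2) = 19/36 + I/6 ≠ 0, so no factor of (z - 1/3 + I/2) cancels.
Near z = 1/3 - I/2 we can therefore write f(z) = g(z)/(z - 1/3 + I/2) with g analytic at 1/3 - I/2 and g(1/3 - I/2) ≠ 0 (g is the numerator divided by the remaining denominator factors).

Hence z = 1/3 - I/2 is a pole of order 1.

Final answer: 1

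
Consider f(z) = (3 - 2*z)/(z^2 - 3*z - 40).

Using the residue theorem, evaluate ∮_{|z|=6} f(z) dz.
By the residue theorem, ∮_C f(z) dz = 2πi · (sum of the residues of f at the poles inside |z| = 6).

The denominator factors as (z + 5)*(z - 8), so the singularities of f are simple poles at z = -5, z = 8.
  |-5|² = 25 < 36 = 6², so this pole is inside the contour.
  |8|² = 64 > 36 = 6², so this pole is outside the contour.

With P(z) = 3 - 2*z and Q(z) = z^2 - 3*z - 40, each pole is simple, so Res(f, z₀) = P(z₀)/Q'(z₀) with Q'(z) = 2*z - 3.
  Res(f, -5) = P(-5)/Q'(-5) = (13)/(-13) = -1

∮_C f(z) dz = 2πi · (-1) = -2*I*pi

Final answer: -2*I*pi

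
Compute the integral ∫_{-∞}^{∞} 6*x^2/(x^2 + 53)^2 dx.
Let f(z) = 6*z^2/(z^2 + 53)^2. The denominator has no real zeros and deg Q - deg P = 2 ≥ 2, so the integral of f over the upper semicircle |z| = R tends to 0 as R → ∞. Closing the contour in the upper half-plane,
  ∫_{-∞}^{∞} f(x) dx = 2πi · Σ Res(f, z_k)  over the poles with Im z_k > 0.

Zeros of the denominator: z^2 + 53 = 0 gives z = ±sqrt(53)*I.
Upper half-plane: z = sqrt(53)*I (a pole of order 2).

Write f(z) = g(z)/(z - sqrt(53)*I)^2 with g(z) = 6*z^2/(z + sqrt(53)*I)^2. For a double pole, Res(f, z₀) = g'(z₀):
  g'(z) = 12*sqrt(53)*I*z/(z + sqrt(53)*I)^3
  Res(f, sqrt(53)*I) = g'(sqrt(53)*I) = -3*sqrt(53)*I/106

∫_{-∞}^{∞} f(x) dx = 2πi · (-3*sqrt(53)*I/106) = 3*sqrt(53)*pi/53

Final answer: 3*sqrt(53)*pi/53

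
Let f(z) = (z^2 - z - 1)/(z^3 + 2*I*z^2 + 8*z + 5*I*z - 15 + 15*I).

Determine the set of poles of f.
{-1 + 3*I, -3*I, 1 - 2*I}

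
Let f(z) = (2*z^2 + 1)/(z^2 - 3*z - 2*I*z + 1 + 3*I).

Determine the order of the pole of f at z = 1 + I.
1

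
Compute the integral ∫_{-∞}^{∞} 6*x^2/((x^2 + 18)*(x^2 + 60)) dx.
Let f(z) = 6*z^2/((z^2 + 18)*(z^2 + 60)). The denominator has no real zeros and deg Q - deg P = 2 ≥ 2, so the integral of f over the upper semicircle |z| = R tends to 0 as R → ∞. Closing the contour in the upper half-plane,
  ∫_{-∞}^{∞} f(x) dx = 2πi · Σ Res(f, z_k)  over the poles with Im z_k > 0.

Zeros of the denominator: z^2 + 18 = 0 gives z = ±3*sqrt(2)*I; z^2 + 60 = 0 gives z = ±2*sqrt(15)*I.
Upper half-plane: z = 2*sqrt(15)*I, z = 3*sqrt(2)*I (simple).

Each pole is a simple zero of Q(z) = z^4 + 78*z^2 + 1080, so Res(f, z₀) = P(z₀)/Q'(z₀) with P(z) = 6*z^2, Q'(z) = 4*z^3 + 156*z:
  Res(f, 2*sqrt(15)*I) = (-360)/(-168*sqrt(15)*I) = -sqrt(15)*I/7
  Res(f, 3*sqrt(2)*I) = (-108)/(252*sqrt(2)*I) = 3*sqrt(2)*I/14

Sum of residues: I*(-2*sqrt(15) + 3*sqrt(2))/14
∫_{-∞}^{∞} f(x) dx = 2πi · (I*(-2*sqrt(15) + 3*sqrt(2))/14) = pi*(-3*sqrt(2) + 2*sqrt(15))/7

Final answer: pi*(-3*sqrt(2) + 2*sqrt(15))/7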